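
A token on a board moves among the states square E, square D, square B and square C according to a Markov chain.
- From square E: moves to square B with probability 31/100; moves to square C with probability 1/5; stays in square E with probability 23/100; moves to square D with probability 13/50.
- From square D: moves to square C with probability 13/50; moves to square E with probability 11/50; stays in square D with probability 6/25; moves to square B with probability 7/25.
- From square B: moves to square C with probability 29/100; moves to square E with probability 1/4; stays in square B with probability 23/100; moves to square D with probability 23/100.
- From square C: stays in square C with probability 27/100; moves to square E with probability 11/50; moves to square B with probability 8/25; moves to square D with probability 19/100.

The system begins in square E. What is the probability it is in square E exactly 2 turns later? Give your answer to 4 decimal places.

Propagate the distribution vector 2 turns from square E.
After 0 turns: (1.0000, 0.0000, 0.0000, 0.0000)
After 1 turn: (0.2300, 0.2600, 0.3100, 0.2000)
After 2 turns: (0.2316, 0.2315, 0.2794, 0.2575)
P(in square E after 2 turns) = 0.2316

0.2316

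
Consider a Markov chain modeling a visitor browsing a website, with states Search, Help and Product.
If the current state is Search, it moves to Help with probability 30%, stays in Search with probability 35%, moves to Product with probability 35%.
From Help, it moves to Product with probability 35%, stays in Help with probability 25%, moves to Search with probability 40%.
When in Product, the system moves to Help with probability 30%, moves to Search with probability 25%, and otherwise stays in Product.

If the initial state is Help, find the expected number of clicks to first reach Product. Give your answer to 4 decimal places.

Let t(s) be the expected number of clicks to first reach Product from state s, with t(Product) = 0. Conditioning on the first click:
t(Search) = 1 + 0.35·t(Search) + 0.3·t(Help)
t(Help) = 1 + 0.4·t(Search) + 0.25·t(Help)
Solving: t(Search) = 2.8571, t(Help) = 2.8571.
Expected clicks from Help to Product: 2.8571.

2.8571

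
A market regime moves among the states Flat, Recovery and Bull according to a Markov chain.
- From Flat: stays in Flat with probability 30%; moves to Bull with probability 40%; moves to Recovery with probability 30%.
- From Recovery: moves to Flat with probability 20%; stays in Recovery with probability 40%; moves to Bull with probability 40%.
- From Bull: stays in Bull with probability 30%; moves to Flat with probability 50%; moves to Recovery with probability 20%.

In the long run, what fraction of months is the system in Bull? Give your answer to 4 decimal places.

0.3636

Let the stationary distribution be π with π = πP and π_1 + π_2 + π_3 = 1.
π_1 = 0.3·π_1 + 0.2·π_2 + 0.5·π_3
π_2 = 0.3·π_1 + 0.4·π_2 + 0.2·π_3
Solving with the normalization constraint gives π = (0.3434, 0.2929, 0.3636).
So the stationary probability of Bull is 0.3636.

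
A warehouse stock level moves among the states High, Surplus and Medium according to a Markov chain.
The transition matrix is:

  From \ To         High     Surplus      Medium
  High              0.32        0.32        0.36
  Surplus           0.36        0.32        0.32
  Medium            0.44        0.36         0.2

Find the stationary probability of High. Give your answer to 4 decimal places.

0.3691

Let the stationary distribution be π with π = πP and π_1 + π_2 + π_3 = 1.
π_1 = 0.32·π_1 + 0.36·π_2 + 0.44·π_3
π_2 = 0.32·π_1 + 0.32·π_2 + 0.36·π_3
Solving with the normalization constraint gives π = (0.3691, 0.3320, 0.2989).
So the stationary probability of High is 0.3691.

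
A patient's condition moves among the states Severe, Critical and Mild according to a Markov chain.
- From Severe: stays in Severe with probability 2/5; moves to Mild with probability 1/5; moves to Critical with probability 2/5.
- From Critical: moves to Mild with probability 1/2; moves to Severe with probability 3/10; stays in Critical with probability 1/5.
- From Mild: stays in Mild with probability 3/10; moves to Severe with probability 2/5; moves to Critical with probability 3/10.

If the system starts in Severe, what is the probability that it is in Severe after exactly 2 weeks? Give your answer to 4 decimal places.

0.3600

Sum over the intermediate state after 1 week:
P = P(Severe→Severe)·P(Severe→Severe) + P(Severe→Critical)·P(Critical→Severe) + P(Severe→Mild)·P(Mild→Severe)
  = 0.4×0.4 + 0.4×0.3 + 0.2×0.4
  = 0.1600 + 0.1200 + 0.0800 = 0.3600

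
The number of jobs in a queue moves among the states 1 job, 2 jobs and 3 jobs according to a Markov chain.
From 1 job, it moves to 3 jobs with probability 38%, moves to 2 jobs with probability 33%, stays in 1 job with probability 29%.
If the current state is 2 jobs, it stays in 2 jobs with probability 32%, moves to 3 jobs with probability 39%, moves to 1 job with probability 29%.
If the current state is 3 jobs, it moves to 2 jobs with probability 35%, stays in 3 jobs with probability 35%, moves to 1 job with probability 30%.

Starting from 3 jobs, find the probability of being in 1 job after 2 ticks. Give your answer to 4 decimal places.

0.2935

Sum over the intermediate state after 1 tick:
P = P(3 jobs→1 job)·P(1 job→1 job) + P(3 jobs→2 jobs)·P(2 jobs→1 job) + P(3 jobs→3 jobs)·P(3 jobs→1 job)
  = 0.3×0.29 + 0.35×0.29 + 0.35×0.3
  = 0.0870 + 0.1015 + 0.1050 = 0.2935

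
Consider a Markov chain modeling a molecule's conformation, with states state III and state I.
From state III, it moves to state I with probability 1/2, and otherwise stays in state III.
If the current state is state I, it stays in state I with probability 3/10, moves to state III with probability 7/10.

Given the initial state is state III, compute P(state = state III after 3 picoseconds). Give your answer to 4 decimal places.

Propagate the distribution vector 3 picoseconds from state III.
After 0 picoseconds: (1.0000, 0.0000)
After 1 picosecond: (0.5000, 0.5000)
After 2 picoseconds: (0.6000, 0.4000)
After 3 picoseconds: (0.5800, 0.4200)
P(in state III after 3 picoseconds) = 0.5800

0.5800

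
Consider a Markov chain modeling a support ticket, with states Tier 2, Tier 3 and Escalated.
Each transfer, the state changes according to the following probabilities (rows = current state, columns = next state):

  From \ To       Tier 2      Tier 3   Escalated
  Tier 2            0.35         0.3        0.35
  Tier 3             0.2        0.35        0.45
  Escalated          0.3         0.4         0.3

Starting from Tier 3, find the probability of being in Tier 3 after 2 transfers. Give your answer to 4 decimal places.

Sum over the intermediate state after 1 transfer:
P = P(Tier 3→Tier 2)·P(Tier 2→Tier 3) + P(Tier 3→Tier 3)·P(Tier 3→Tier 3) + P(Tier 3→Escalated)·P(Escalated→Tier 3)
  = 0.2×0.3 + 0.35×0.35 + 0.45×0.4
  = 0.0600 + 0.1225 + 0.1800 = 0.3625

0.3625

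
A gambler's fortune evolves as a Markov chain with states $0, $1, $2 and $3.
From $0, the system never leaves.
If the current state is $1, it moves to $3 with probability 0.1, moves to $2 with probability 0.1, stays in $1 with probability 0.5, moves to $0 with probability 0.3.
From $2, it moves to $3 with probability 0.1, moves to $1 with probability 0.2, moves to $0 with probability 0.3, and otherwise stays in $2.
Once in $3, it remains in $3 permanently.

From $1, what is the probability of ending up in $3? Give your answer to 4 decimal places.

0.2500

Let h(s) be the probability of absorption at $3 starting from transient state s. Then h($3) = 1 and h($0) = 0. By first-step analysis:
h($1) = 0.3·0 + 0.5·h($1) + 0.1·h($2) + 0.1·1
h($2) = 0.3·0 + 0.2·h($1) + 0.4·h($2) + 0.1·1
Solving: h($1) = 0.2500, h($2) = 0.2500.
Starting from $1, the probability is 0.2500.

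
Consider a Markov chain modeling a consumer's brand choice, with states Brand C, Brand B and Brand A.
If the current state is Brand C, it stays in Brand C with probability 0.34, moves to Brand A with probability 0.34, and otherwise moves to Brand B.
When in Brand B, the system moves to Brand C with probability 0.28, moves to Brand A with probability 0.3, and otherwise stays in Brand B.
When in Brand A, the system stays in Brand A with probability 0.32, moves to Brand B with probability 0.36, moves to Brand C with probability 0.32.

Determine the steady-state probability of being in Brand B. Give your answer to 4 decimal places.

Let the stationary distribution be π with π = πP and π_1 + π_2 + π_3 = 1.
π_1 = 0.34·π_1 + 0.28·π_2 + 0.32·π_3
π_2 = 0.32·π_1 + 0.42·π_2 + 0.36·π_3
Solving with the normalization constraint gives π = (0.3114, 0.3697, 0.3188).
So the stationary probability of Brand B is 0.3697.

0.3697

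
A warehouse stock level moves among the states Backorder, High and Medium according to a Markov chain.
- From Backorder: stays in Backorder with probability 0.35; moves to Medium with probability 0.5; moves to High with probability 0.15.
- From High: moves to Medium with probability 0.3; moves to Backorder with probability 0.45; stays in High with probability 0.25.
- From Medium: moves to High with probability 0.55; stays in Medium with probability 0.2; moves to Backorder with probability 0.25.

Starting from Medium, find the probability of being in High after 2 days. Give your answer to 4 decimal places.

0.2850

Sum over the intermediate state after 1 day:
P = P(Medium→Backorder)·P(Backorder→High) + P(Medium→High)·P(High→High) + P(Medium→Medium)·P(Medium→High)
  = 0.25×0.15 + 0.55×0.25 + 0.2×0.55
  = 0.0375 + 0.1375 + 0.1100 = 0.2850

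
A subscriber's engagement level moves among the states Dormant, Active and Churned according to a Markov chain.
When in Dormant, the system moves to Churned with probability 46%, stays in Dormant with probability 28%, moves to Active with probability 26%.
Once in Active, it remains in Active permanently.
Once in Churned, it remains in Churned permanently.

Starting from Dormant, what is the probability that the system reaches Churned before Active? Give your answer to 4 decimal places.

0.6389

Let h(s) be the probability of absorption at Churned starting from transient state s. Then h(Churned) = 1 and h(Active) = 0. By first-step analysis:
h(Dormant) = 0.28·h(Dormant) + 0.26·0 + 0.46·1
Solving: h(Dormant) = 0.6389.
Starting from Dormant, the probability is 0.6389.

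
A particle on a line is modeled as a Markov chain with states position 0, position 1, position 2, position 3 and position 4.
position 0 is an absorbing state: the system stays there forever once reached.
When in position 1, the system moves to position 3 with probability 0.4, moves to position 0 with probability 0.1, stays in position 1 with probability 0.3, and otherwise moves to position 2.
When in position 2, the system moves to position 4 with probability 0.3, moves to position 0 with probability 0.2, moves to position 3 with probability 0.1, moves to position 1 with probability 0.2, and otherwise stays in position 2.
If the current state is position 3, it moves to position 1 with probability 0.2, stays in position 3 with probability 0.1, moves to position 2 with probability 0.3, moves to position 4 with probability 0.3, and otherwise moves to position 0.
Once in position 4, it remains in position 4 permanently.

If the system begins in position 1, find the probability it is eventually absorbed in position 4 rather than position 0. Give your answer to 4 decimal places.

Let h(s) be the probability of absorption at position 4 starting from transient state s. Then h(position 4) = 1 and h(position 0) = 0. By first-step analysis:
h(position 1) = 0.1·0 + 0.3·h(position 1) + 0.2·h(position 2) + 0.4·h(position 3)
h(position 2) = 0.2·0 + 0.2·h(position 1) + 0.2·h(position 2) + 0.1·h(position 3) + 0.3·1
h(position 3) = 0.1·0 + 0.2·h(position 1) + 0.3·h(position 2) + 0.1·h(position 3) + 0.3·1
Solving: h(position 1) = 0.5408, h(position 2) = 0.5915, h(position 3) = 0.6507.
Starting from position 1, the probability is 0.5408.

0.5408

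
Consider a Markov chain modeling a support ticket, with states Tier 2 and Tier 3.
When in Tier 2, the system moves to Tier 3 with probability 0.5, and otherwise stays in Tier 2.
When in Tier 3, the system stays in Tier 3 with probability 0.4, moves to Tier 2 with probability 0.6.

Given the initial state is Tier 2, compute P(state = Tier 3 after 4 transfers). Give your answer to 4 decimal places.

Propagate the distribution vector 4 transfers from Tier 2.
After 0 transfers: (1.0000, 0.0000)
After 1 transfer: (0.5000, 0.5000)
After 2 transfers: (0.5500, 0.4500)
After 3 transfers: (0.5450, 0.4550)
After 4 transfers: (0.5455, 0.4545)
P(in Tier 3 after 4 transfers) = 0.4545

0.4545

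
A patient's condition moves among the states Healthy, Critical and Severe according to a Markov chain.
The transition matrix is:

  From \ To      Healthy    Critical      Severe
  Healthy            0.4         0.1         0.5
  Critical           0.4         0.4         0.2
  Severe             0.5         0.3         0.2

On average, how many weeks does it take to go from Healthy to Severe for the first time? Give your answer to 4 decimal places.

Let t(s) be the expected number of weeks to first reach Severe from state s, with t(Severe) = 0. Conditioning on the first week:
t(Healthy) = 1 + 0.4·t(Healthy) + 0.1·t(Critical)
t(Critical) = 1 + 0.4·t(Healthy) + 0.4·t(Critical)
Solving: t(Healthy) = 2.1875, t(Critical) = 3.1250.
Expected weeks from Healthy to Severe: 2.1875.

2.1875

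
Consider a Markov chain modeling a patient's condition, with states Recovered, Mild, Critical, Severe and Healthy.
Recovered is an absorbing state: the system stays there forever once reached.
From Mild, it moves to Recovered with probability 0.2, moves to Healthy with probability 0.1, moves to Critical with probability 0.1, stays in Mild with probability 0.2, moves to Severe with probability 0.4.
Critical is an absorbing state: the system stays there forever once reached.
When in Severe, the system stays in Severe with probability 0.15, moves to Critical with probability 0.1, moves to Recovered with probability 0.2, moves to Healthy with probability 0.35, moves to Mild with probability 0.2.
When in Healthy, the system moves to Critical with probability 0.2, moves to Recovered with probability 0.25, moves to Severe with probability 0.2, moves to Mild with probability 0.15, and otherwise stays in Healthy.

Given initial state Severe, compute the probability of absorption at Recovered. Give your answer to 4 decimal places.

Let h(s) be the probability of absorption at Recovered starting from transient state s. Then h(Recovered) = 1 and h(Critical) = 0. By first-step analysis:
h(Mild) = 0.2·1 + 0.2·h(Mild) + 0.1·0 + 0.4·h(Severe) + 0.1·h(Healthy)
h(Severe) = 0.2·1 + 0.2·h(Mild) + 0.1·0 + 0.15·h(Severe) + 0.35·h(Healthy)
h(Healthy) = 0.25·1 + 0.15·h(Mild) + 0.2·0 + 0.2·h(Severe) + 0.2·h(Healthy)
Solving: h(Mild) = 0.6375, h(Severe) = 0.6278, h(Healthy) = 0.5890.
Starting from Severe, the probability is 0.6278.

0.6278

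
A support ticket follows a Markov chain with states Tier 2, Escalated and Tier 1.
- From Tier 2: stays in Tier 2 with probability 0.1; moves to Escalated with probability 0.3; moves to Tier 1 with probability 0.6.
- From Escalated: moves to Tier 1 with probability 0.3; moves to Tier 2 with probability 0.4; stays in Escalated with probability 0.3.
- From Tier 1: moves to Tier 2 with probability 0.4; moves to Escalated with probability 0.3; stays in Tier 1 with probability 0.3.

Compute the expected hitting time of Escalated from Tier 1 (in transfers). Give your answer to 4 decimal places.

3.3333

Let t(s) be the expected number of transfers to first reach Escalated from state s, with t(Escalated) = 0. Conditioning on the first transfer:
t(Tier 2) = 1 + 0.1·t(Tier 2) + 0.6·t(Tier 1)
t(Tier 1) = 1 + 0.4·t(Tier 2) + 0.3·t(Tier 1)
Solving: t(Tier 2) = 3.3333, t(Tier 1) = 3.3333.
Expected transfers from Tier 1 to Escalated: 3.3333.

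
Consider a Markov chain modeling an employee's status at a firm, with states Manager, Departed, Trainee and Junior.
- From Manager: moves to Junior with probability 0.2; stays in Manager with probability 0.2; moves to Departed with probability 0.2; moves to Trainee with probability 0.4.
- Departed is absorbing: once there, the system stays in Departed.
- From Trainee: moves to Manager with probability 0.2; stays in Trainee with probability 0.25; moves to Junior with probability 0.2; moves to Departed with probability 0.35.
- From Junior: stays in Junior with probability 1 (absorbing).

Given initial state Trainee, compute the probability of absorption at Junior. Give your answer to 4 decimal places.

Let h(s) be the probability of absorption at Junior starting from transient state s. Then h(Junior) = 1 and h(Departed) = 0. By first-step analysis:
h(Manager) = 0.2·h(Manager) + 0.2·0 + 0.4·h(Trainee) + 0.2·1
h(Trainee) = 0.2·h(Manager) + 0.35·0 + 0.25·h(Trainee) + 0.2·1
Solving: h(Manager) = 0.4423, h(Trainee) = 0.3846.
Starting from Trainee, the probability is 0.3846.

0.3846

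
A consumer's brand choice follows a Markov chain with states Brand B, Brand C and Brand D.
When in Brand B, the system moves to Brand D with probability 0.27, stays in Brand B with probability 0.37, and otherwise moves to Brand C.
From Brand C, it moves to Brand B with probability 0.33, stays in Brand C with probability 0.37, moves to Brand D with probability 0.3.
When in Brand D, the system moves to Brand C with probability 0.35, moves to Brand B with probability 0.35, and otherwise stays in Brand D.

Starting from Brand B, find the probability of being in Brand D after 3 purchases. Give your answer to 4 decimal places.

0.2895

Propagate the distribution vector 3 purchases from Brand B.
After 0 purchases: (1.0000, 0.0000, 0.0000)
After 1 purchase: (0.3700, 0.3600, 0.2700)
After 2 purchases: (0.3502, 0.3609, 0.2889)
After 3 purchases: (0.3498, 0.3607, 0.2895)
P(in Brand D after 3 purchases) = 0.2895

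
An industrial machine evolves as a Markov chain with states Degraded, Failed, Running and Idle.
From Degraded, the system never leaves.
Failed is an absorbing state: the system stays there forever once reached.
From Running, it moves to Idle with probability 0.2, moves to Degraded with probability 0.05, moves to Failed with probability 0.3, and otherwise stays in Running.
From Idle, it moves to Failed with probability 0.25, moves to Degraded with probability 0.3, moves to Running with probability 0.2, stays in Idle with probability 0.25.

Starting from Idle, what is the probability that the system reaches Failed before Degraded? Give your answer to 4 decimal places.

0.5302

Let h(s) be the probability of absorption at Failed starting from transient state s. Then h(Failed) = 1 and h(Degraded) = 0. By first-step analysis:
h(Running) = 0.05·0 + 0.3·1 + 0.45·h(Running) + 0.2·h(Idle)
h(Idle) = 0.3·0 + 0.25·1 + 0.2·h(Running) + 0.25·h(Idle)
Solving: h(Running) = 0.7383, h(Idle) = 0.5302.
Starting from Idle, the probability is 0.5302.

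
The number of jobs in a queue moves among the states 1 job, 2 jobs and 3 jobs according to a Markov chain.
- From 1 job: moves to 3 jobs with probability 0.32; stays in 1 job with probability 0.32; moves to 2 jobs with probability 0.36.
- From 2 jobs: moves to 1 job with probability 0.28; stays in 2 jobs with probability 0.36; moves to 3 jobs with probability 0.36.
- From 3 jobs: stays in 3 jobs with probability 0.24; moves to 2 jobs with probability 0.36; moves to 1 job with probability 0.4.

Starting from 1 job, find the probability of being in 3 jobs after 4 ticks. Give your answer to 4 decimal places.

Propagate the distribution vector 4 ticks from 1 job.
After 0 ticks: (1.0000, 0.0000, 0.0000)
After 1 tick: (0.3200, 0.3600, 0.3200)
After 2 ticks: (0.3312, 0.3600, 0.3088)
After 3 ticks: (0.3303, 0.3600, 0.3097)
After 4 ticks: (0.3304, 0.3600, 0.3096)
P(in 3 jobs after 4 ticks) = 0.3096

0.3096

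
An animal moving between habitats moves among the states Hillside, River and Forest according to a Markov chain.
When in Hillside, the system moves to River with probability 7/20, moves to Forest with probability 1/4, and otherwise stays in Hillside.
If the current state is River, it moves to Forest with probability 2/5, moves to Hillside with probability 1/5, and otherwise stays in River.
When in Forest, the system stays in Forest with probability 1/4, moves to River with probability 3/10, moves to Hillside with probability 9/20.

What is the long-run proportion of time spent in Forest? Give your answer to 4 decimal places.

0.3029

Let the stationary distribution be π with π = πP and π_1 + π_2 + π_3 = 1.
π_1 = 0.4·π_1 + 0.2·π_2 + 0.45·π_3
π_2 = 0.35·π_1 + 0.4·π_2 + 0.3·π_3
Solving with the normalization constraint gives π = (0.3446, 0.3525, 0.3029).
So the stationary probability of Forest is 0.3029.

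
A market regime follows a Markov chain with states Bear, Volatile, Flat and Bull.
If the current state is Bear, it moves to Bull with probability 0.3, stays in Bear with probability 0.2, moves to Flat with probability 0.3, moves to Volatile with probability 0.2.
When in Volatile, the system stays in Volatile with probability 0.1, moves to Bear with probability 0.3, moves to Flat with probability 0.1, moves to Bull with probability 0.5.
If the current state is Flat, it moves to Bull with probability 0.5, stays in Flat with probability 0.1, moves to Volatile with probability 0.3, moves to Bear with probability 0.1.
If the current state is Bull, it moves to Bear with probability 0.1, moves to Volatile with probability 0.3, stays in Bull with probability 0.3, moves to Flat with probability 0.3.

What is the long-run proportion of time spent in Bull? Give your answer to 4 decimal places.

0.3894

Let the stationary distribution be π with π = πP and π_1 + π_2 + π_3 + π_4 = 1.
π_1 = 0.2·π_1 + 0.3·π_2 + 0.1·π_3 + 0.1·π_4
π_2 = 0.2·π_1 + 0.1·π_2 + 0.3·π_3 + 0.3·π_4
π_3 = 0.3·π_1 + 0.1·π_2 + 0.1·π_3 + 0.3·π_4
Solving with the normalization constraint gives π = (0.1636, 0.2364, 0.2106, 0.3894).
So the stationary probability of Bull is 0.3894.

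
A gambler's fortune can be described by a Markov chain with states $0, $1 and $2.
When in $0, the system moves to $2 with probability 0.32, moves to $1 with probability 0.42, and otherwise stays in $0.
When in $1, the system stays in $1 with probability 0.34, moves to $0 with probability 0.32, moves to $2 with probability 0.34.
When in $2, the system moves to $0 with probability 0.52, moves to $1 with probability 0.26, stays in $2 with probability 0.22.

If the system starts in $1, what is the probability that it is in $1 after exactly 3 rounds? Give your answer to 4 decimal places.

0.3461

Propagate the distribution vector 3 rounds from $1.
After 0 rounds: (0.0000, 1.0000, 0.0000)
After 1 round: (0.3200, 0.3400, 0.3400)
After 2 rounds: (0.3688, 0.3384, 0.2928)
After 3 rounds: (0.3564, 0.3461, 0.2975)
P(in $1 after 3 rounds) = 0.3461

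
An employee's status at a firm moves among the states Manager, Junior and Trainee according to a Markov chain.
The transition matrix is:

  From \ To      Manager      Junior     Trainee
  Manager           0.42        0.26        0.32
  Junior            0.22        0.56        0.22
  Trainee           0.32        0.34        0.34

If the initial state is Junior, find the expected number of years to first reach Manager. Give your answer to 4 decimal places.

4.0816

Let t(s) be the expected number of years to first reach Manager from state s, with t(Manager) = 0. Conditioning on the first year:
t(Junior) = 1 + 0.56·t(Junior) + 0.22·t(Trainee)
t(Trainee) = 1 + 0.34·t(Junior) + 0.34·t(Trainee)
Solving: t(Junior) = 4.0816, t(Trainee) = 3.6178.
Expected years from Junior to Manager: 4.0816.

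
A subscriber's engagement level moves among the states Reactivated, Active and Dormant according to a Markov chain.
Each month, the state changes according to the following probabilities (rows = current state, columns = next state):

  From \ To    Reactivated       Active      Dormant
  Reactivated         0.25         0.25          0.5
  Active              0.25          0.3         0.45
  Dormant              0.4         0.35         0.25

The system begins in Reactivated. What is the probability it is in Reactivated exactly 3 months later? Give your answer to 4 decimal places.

0.3044

Propagate the distribution vector 3 months from Reactivated.
After 0 months: (1.0000, 0.0000, 0.0000)
After 1 month: (0.2500, 0.2500, 0.5000)
After 2 months: (0.3250, 0.3125, 0.3625)
After 3 months: (0.3044, 0.3019, 0.3938)
P(in Reactivated after 3 months) = 0.3044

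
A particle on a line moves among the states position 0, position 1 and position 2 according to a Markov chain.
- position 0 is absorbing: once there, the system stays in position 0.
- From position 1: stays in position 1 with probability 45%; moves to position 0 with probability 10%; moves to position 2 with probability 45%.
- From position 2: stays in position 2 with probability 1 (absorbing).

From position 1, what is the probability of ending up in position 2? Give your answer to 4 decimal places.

0.8182

Let h(s) be the probability of absorption at position 2 starting from transient state s. Then h(position 2) = 1 and h(position 0) = 0. By first-step analysis:
h(position 1) = 0.1·0 + 0.45·h(position 1) + 0.45·1
Solving: h(position 1) = 0.8182.
Starting from position 1, the probability is 0.8182.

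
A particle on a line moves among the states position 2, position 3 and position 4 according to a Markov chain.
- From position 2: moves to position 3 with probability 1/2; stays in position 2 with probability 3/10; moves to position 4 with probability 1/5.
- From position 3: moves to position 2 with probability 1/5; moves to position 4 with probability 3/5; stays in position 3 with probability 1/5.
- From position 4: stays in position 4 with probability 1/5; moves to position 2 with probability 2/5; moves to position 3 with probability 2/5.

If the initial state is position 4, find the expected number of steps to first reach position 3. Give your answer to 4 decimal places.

Let t(s) be the expected number of steps to first reach position 3 from state s, with t(position 3) = 0. Conditioning on the first step:
t(position 2) = 1 + 0.3·t(position 2) + 0.2·t(position 4)
t(position 4) = 1 + 0.4·t(position 2) + 0.2·t(position 4)
Solving: t(position 2) = 2.0833, t(position 4) = 2.2917.
Expected steps from position 4 to position 3: 2.2917.

2.2917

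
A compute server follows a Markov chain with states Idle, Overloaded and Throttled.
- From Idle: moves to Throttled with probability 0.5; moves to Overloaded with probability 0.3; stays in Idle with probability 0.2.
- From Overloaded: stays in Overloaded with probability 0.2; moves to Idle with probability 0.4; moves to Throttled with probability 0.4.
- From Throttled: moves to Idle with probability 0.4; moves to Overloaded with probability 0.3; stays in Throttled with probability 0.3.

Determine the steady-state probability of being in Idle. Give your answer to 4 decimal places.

Let the stationary distribution be π with π = πP and π_1 + π_2 + π_3 = 1.
π_1 = 0.2·π_1 + 0.4·π_2 + 0.4·π_3
π_2 = 0.3·π_1 + 0.2·π_2 + 0.3·π_3
Solving with the normalization constraint gives π = (0.3333, 0.2727, 0.3939).
So the stationary probability of Idle is 0.3333.

0.3333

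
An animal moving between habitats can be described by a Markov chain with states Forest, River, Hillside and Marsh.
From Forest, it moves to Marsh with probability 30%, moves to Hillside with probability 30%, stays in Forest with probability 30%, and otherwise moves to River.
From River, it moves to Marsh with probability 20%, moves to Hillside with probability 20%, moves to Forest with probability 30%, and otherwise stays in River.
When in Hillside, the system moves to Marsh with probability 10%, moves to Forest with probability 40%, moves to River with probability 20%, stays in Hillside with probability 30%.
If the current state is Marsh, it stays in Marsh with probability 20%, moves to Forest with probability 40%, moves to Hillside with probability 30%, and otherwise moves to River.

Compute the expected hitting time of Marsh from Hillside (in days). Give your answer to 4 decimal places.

5.3261

Let t(s) be the expected number of days to first reach Marsh from state s, with t(Marsh) = 0. Conditioning on the first day:
t(Forest) = 1 + 0.3·t(Forest) + 0.1·t(River) + 0.3·t(Hillside)
t(River) = 1 + 0.3·t(Forest) + 0.3·t(River) + 0.2·t(Hillside)
t(Hillside) = 1 + 0.4·t(Forest) + 0.2·t(River) + 0.3·t(Hillside)
Solving: t(Forest) = 4.4022, t(River) = 4.8370, t(Hillside) = 5.3261.
Expected days from Hillside to Marsh: 5.3261.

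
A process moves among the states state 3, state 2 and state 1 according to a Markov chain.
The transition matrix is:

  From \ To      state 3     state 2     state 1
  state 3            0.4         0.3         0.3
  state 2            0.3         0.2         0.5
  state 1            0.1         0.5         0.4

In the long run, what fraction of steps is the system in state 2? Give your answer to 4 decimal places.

0.3474

Let the stationary distribution be π with π = πP and π_1 + π_2 + π_3 = 1.
π_1 = 0.4·π_1 + 0.3·π_2 + 0.1·π_3
π_2 = 0.3·π_1 + 0.2·π_2 + 0.5·π_3
Solving with the normalization constraint gives π = (0.2421, 0.3474, 0.4105).
So the stationary probability of state 2 is 0.3474.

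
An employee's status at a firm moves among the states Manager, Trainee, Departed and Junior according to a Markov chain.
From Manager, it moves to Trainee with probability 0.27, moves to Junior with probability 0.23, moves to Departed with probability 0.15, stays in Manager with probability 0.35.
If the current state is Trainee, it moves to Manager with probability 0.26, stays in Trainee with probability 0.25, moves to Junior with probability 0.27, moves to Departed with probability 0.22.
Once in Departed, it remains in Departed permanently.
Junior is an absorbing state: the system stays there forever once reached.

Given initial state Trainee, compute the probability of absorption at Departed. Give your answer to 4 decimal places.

0.4361

Let h(s) be the probability of absorption at Departed starting from transient state s. Then h(Departed) = 1 and h(Junior) = 0. By first-step analysis:
h(Manager) = 0.35·h(Manager) + 0.27·h(Trainee) + 0.15·1 + 0.23·0
h(Trainee) = 0.26·h(Manager) + 0.25·h(Trainee) + 0.22·1 + 0.27·0
Solving: h(Manager) = 0.4119, h(Trainee) = 0.4361.
Starting from Trainee, the probability is 0.4361.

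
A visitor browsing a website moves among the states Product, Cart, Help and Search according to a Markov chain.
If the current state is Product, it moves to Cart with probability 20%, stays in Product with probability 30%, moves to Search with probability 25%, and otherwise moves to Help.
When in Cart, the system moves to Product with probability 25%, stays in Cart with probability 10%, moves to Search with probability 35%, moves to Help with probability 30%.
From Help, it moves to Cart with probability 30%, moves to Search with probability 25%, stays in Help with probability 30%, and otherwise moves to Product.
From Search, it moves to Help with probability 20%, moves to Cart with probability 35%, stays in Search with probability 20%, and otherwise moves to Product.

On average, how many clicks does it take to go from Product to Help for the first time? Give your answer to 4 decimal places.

4.0336

Let t(s) be the expected number of clicks to first reach Help from state s, with t(Help) = 0. Conditioning on the first click:
t(Product) = 1 + 0.3·t(Product) + 0.2·t(Cart) + 0.25·t(Search)
t(Cart) = 1 + 0.25·t(Product) + 0.1·t(Cart) + 0.35·t(Search)
t(Search) = 1 + 0.25·t(Product) + 0.35·t(Cart) + 0.2·t(Search)
Solving: t(Product) = 4.0336, t(Cart) = 3.8655, t(Search) = 4.2017.
Expected clicks from Product to Help: 4.0336.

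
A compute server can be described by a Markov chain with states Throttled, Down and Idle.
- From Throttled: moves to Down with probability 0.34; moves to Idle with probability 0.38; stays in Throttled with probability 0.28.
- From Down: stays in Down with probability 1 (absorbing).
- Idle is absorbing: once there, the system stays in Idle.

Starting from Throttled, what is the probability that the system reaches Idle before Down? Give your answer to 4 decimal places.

Let h(s) be the probability of absorption at Idle starting from transient state s. Then h(Idle) = 1 and h(Down) = 0. By first-step analysis:
h(Throttled) = 0.28·h(Throttled) + 0.34·0 + 0.38·1
Solving: h(Throttled) = 0.5278.
Starting from Throttled, the probability is 0.5278.

0.5278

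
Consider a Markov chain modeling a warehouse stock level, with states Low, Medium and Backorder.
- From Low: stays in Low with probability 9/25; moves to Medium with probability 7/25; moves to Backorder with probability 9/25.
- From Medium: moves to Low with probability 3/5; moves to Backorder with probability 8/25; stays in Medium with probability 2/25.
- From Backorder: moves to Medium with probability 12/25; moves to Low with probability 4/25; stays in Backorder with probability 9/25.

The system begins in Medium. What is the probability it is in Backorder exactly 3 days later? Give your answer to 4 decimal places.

Propagate the distribution vector 3 days from Medium.
After 0 days: (0.0000, 1.0000, 0.0000)
After 1 day: (0.6000, 0.0800, 0.3200)
After 2 days: (0.3152, 0.3280, 0.3568)
After 3 days: (0.3674, 0.2858, 0.3469)
P(in Backorder after 3 days) = 0.3469

0.3469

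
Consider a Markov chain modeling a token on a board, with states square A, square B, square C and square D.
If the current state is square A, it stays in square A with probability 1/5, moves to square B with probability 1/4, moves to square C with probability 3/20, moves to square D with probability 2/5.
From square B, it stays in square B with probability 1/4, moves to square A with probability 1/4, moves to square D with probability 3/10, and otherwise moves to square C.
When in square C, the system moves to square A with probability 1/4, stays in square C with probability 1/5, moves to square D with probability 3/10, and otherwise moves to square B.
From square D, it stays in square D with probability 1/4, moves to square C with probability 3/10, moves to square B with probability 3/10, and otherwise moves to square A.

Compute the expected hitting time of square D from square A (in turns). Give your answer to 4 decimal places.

Let t(s) be the expected number of turns to first reach square D from state s, with t(square D) = 0. Conditioning on the first turn:
t(square A) = 1 + 0.2·t(square A) + 0.25·t(square B) + 0.15·t(square C)
t(square B) = 1 + 0.25·t(square A) + 0.25·t(square B) + 0.2·t(square C)
t(square C) = 1 + 0.25·t(square A) + 0.25·t(square B) + 0.2·t(square C)
Solving: t(square A) = 2.7941, t(square B) = 3.0882, t(square C) = 3.0882.
Expected turns from square A to square D: 2.7941.

2.7941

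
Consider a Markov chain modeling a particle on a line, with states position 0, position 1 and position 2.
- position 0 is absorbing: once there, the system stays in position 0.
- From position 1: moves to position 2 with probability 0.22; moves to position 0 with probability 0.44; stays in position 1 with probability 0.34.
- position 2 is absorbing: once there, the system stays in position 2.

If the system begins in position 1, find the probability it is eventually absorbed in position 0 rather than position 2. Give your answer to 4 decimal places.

0.6667

Let h(s) be the probability of absorption at position 0 starting from transient state s. Then h(position 0) = 1 and h(position 2) = 0. By first-step analysis:
h(position 1) = 0.44·1 + 0.34·h(position 1) + 0.22·0
Solving: h(position 1) = 0.6667.
Starting from position 1, the probability is 0.6667.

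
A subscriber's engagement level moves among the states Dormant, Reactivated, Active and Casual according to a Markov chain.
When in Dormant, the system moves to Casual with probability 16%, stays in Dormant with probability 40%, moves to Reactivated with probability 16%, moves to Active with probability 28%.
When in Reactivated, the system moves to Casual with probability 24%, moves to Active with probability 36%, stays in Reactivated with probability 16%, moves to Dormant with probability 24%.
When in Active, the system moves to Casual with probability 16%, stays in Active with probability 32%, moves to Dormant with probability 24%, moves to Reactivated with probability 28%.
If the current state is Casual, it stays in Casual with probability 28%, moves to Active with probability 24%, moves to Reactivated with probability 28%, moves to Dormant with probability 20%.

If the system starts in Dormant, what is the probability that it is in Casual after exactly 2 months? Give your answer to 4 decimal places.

0.1920

Propagate the distribution vector 2 months from Dormant.
After 0 months: (1.0000, 0.0000, 0.0000, 0.0000)
After 1 month: (0.4000, 0.1600, 0.2800, 0.1600)
After 2 months: (0.2976, 0.2128, 0.2976, 0.1920)
P(in Casual after 2 months) = 0.1920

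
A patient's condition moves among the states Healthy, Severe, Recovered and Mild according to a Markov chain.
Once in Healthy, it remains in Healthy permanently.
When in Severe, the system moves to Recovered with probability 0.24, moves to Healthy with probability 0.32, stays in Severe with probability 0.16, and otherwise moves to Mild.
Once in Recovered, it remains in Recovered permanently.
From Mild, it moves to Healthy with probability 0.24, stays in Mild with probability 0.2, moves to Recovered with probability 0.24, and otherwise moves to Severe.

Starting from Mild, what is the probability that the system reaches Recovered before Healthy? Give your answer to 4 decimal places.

0.4780

Let h(s) be the probability of absorption at Recovered starting from transient state s. Then h(Recovered) = 1 and h(Healthy) = 0. By first-step analysis:
h(Severe) = 0.32·0 + 0.16·h(Severe) + 0.24·1 + 0.28·h(Mild)
h(Mild) = 0.24·0 + 0.32·h(Severe) + 0.24·1 + 0.2·h(Mild)
Solving: h(Severe) = 0.4451, h(Mild) = 0.4780.
Starting from Mild, the probability is 0.4780.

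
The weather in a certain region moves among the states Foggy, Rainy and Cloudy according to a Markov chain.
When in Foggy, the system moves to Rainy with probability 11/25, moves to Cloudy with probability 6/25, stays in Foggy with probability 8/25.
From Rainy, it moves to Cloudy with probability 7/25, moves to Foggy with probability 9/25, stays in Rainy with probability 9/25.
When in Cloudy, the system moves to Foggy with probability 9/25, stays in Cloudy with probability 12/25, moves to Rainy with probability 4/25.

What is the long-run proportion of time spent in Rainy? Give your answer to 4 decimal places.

Let the stationary distribution be π with π = πP and π_1 + π_2 + π_3 = 1.
π_1 = 0.32·π_1 + 0.36·π_2 + 0.36·π_3
π_2 = 0.44·π_1 + 0.36·π_2 + 0.16·π_3
Solving with the normalization constraint gives π = (0.3462, 0.3212, 0.3327).
So the stationary probability of Rainy is 0.3212.

0.3212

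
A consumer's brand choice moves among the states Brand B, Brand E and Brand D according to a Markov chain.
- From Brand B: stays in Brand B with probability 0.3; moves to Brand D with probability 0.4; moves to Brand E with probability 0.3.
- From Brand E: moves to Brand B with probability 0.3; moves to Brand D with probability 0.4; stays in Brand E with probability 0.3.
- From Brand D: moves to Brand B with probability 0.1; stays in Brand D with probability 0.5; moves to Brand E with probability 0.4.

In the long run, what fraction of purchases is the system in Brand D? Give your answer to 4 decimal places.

Let the stationary distribution be π with π = πP and π_1 + π_2 + π_3 = 1.
π_1 = 0.3·π_1 + 0.3·π_2 + 0.1·π_3
π_2 = 0.3·π_1 + 0.3·π_2 + 0.4·π_3
Solving with the normalization constraint gives π = (0.2111, 0.3444, 0.4444).
So the stationary probability of Brand D is 0.4444.

0.4444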